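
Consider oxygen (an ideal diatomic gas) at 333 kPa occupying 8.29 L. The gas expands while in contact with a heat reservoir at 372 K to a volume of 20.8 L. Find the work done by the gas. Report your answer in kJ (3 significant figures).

W ≈ 2.54 kJ

Isothermal: W = nRT ln(V₂/V₁) = P₁V₁ ln(V₂/V₁).
P₁V₁ = (333 kPa)(8.29 L) = 2761 J.
W = 2761 × ln(20.8/8.29) = 2761 × 0.9199
W_by_gas = 2539 J.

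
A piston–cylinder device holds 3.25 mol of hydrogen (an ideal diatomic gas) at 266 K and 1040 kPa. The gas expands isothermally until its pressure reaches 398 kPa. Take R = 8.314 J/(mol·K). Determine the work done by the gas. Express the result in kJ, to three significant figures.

W ≈ 6.90 kJ

Isothermal process: W = nRT ln(V₂/V₁) = nRT ln(P₁/P₂).
W = (3.25)(8.314)(266) × ln(1040/398)
  = 7187 × ln(2.613) = 7187 × 0.9605
W_by_gas = 6904 J.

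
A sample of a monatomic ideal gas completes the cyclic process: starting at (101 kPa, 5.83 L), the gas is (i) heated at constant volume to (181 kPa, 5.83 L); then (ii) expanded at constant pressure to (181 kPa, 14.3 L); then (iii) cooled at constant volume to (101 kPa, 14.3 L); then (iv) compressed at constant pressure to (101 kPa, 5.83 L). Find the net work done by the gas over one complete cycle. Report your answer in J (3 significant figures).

W_net ≈ 678 J

Constant-volume legs do no work.
W(ii) = (181)(14.3 − 5.83) = 1533 J; W(iv) = (101)(5.83 − 14.3) = -855.5 J.
W_net = 1533 − 855.5 = 677.6 J (the clockwise enclosed area).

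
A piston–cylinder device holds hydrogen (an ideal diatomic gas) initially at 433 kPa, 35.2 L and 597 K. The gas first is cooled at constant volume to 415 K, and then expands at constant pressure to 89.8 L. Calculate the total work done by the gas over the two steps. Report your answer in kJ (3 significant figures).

Step 1 (isochoric): W = 0 (constant volume).
After step 1: P = 301 kPa (V unchanged).
Step 2 (isobaric): W = PΔV = (301 kPa)(89.8 − 35.2 L) = 16434 J.
W_total = 0 + 16434 = 16434 J.

W_total ≈ 16.4 kJ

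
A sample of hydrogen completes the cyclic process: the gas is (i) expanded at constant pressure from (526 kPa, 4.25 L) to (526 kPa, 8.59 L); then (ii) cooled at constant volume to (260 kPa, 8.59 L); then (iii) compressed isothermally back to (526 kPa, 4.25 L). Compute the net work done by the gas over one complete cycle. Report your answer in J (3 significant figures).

Leg (i): W = PΔV = (526)(8.59 − 4.25) = 2283 J.
Leg (ii): W = 0.
Leg (iii): W = PᵢVᵢ ln(V_f/Vᵢ) = (2233) ln(4.25/8.59) = -1572 J.
W_net = 2283 − 1572 = 711.2 J.

W_net ≈ 711 J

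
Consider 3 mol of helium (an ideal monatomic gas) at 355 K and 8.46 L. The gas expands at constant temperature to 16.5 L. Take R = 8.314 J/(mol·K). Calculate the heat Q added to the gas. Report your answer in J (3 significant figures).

Isothermal ⇒ ΔU = 0, so Q = W = nRT ln(V₂/V₁).
Q = (3)(8.314)(355) ln(16.5/8.46) = 8854 × 0.668 = 5915 J.

Q ≈ 5910 J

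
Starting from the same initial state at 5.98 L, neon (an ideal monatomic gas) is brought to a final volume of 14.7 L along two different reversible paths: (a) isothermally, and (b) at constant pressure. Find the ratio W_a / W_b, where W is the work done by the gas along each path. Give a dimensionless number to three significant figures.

W_a / W_b ≈ 0.617

Path (a) isothermal: W = P₁V₁ ln(V₂/V₁) → W_a/(P₁V₁) = 0.8994.
Path (b) isobaric: W = P₁(V₂ − V₁) → W_b/(P₁V₁) = 1.458.
W_a / W_b = 0.8994 / 1.458 = 0.6168.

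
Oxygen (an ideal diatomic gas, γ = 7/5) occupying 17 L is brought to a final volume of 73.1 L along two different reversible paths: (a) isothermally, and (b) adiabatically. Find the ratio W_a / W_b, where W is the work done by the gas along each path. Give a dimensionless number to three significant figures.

Path (a) isothermal: W = P₁V₁ ln(V₂/V₁) → W_a/(P₁V₁) = 1.459.
Path (b) adiabatic: W = P₁V₁(1 − (V₁/V₂)^(γ−1))/(γ−1) → W_b/(P₁V₁) = 1.105.
W_a / W_b = 1.459 / 1.105 = 1.32.

W_a / W_b ≈ 1.32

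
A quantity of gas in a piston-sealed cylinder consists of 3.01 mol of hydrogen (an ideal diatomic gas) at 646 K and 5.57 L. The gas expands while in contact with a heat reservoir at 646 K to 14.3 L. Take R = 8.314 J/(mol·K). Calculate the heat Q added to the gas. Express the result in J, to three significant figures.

Isothermal ⇒ ΔU = 0, so Q = W = nRT ln(V₂/V₁).
Q = (3.01)(8.314)(646) ln(14.3/5.57) = 16166 × 0.9429 = 15243 J.

Q ≈ 15200 J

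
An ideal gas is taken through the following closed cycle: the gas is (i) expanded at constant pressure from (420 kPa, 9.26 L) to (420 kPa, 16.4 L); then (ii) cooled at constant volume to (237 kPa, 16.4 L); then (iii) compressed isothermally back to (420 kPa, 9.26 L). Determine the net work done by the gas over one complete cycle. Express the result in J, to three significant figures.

W_net ≈ 777 J

Leg (i): W = PΔV = (420)(16.4 − 9.26) = 2999 J.
Leg (ii): W = 0.
Leg (iii): W = PᵢVᵢ ln(V_f/Vᵢ) = (3887) ln(9.26/16.4) = -2222 J.
W_net = 2999 − 2222 = 777.2 J.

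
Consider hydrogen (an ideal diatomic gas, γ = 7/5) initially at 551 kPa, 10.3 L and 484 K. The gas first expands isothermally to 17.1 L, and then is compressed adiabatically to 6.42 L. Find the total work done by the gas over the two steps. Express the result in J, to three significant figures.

W_total ≈ -3930 J

Step 1 (isothermal): W = P₁V₁ ln(V₂/V₁) = (5675) ln(17.1/10.3) = 2877 J.
After step 1: P = 331.9 kPa, V = 17.1 L, T = 484 K.
Step 2 (adiabatic): W = (P₁V₁ − P₂V₂)/(γ−1) = (5675 − 8398)/0.4 = -6807 J.
W_total = 2877 − 6807 = -3930 J.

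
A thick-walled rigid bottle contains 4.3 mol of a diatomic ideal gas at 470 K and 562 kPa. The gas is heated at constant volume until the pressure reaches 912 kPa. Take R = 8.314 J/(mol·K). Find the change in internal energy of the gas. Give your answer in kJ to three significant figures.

ΔU ≈ 26.2 kJ

Constant volume ⇒ W = 0, so Q = ΔU = nCᵥΔT with Cᵥ = 5R/2 = 20.79 J/(mol·K).
At constant V, T₂/T₁ = P₂/P₁ ⇒ ΔT = T₁(P₂/P₁ − 1) = 470·(912/562 − 1) = 292.7 K.
ΔU = (4.3)(20.79)(292.7) = 26161 J.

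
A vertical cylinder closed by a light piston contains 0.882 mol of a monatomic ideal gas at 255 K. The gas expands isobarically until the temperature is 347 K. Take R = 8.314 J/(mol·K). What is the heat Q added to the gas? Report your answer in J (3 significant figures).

Q ≈ 1690 J

Isobaric: W = nRΔT = (0.882)(8.314)(92) = 674.6 J.
ΔU = nCᵥΔT with Cᵥ = 3R/2: ΔU = (0.882)(12.47)(92) = 1012 J.
Q = ΔU + W = 1012 + 674.6 = 1687 J.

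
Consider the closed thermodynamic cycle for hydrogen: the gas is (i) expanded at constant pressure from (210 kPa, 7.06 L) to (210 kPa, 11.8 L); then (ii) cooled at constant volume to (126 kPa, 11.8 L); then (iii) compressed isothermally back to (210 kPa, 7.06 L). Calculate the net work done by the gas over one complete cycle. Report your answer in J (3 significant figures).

Leg (i): W = PΔV = (210)(11.8 − 7.06) = 995.4 J.
Leg (ii): W = 0.
Leg (iii): W = PᵢVᵢ ln(V_f/Vᵢ) = (1487) ln(7.06/11.8) = -763.7 J.
W_net = 995.4 − 763.7 = 231.7 J.

W_net ≈ 232 J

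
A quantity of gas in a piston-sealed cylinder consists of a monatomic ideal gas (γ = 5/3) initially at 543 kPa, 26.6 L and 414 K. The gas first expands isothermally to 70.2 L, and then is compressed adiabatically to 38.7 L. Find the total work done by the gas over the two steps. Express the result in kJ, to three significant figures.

Step 1 (isothermal): W = P₁V₁ ln(V₂/V₁) = (14444) ln(70.2/26.6) = 14017 J.
After step 1: P = 205.8 kPa, V = 70.2 L, T = 414 K.
Step 2 (adiabatic): W = (P₁V₁ − P₂V₂)/(γ−1) = (14444 − 21483)/0.667 = -10559 J.
W_total = 14017 − 10559 = 3458 J.

W_total ≈ 3.46 kJ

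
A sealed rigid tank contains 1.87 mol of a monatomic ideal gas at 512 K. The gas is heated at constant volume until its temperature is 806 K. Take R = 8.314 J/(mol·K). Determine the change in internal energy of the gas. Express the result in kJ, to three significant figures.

ΔU ≈ 6.86 kJ

Constant volume ⇒ W = 0, so Q = ΔU = nCᵥΔT with Cᵥ = 3R/2 = 12.47 J/(mol·K).
ΔU = (1.87)(12.47)(806 − 512) = 6856 J.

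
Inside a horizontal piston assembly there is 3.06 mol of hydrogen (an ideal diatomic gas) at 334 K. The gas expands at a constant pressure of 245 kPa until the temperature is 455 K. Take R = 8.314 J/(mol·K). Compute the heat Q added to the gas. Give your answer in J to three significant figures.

Isobaric: W = nRΔT = (3.06)(8.314)(121) = 3078 J.
ΔU = nCᵥΔT with Cᵥ = 5R/2: ΔU = (3.06)(20.79)(121) = 7696 J.
Q = ΔU + W = 7696 + 3078 = 10774 J.

Q ≈ 10800 J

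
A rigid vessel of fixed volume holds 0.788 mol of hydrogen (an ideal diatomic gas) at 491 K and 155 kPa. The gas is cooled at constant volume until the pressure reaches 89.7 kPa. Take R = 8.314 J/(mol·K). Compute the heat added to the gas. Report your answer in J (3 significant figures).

Constant volume ⇒ W = 0, so Q = ΔU = nCᵥΔT with Cᵥ = 5R/2 = 20.79 J/(mol·K).
At constant V, T₂/T₁ = P₂/P₁ ⇒ ΔT = T₁(P₂/P₁ − 1) = 491·(89.7/155 − 1) = -206.9 K.
ΔU = (0.788)(20.79)(-206.9) = -3388 J.

Q ≈ -3390 J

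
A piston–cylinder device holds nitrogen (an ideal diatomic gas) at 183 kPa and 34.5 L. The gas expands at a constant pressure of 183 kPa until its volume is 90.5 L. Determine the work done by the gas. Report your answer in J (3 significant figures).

Isobaric: W = P ΔV.
W = (183 kPa)(90.5 − 34.5 L) = (183)(56) = 10248 J.

W ≈ 10200 J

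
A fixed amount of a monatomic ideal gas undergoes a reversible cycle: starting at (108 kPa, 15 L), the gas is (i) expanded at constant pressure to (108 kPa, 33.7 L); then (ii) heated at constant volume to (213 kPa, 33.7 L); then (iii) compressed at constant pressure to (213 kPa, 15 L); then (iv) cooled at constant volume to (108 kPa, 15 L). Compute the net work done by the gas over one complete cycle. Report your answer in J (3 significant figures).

Constant-volume legs do no work.
W(i) = (108)(33.7 − 15) = 2020 J; W(iii) = (213)(15 − 33.7) = -3983 J.
W_net = 2020 − 3983 = -1964 J (the counter-clockwise enclosed area).

W_net ≈ -1960 J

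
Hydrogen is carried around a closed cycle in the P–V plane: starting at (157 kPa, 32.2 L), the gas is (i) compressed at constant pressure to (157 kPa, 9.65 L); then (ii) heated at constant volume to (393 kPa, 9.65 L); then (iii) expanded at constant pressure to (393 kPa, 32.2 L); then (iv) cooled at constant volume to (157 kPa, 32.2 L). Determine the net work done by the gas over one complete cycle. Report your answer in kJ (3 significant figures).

W_net ≈ 5.32 kJ

Constant-volume legs do no work.
W(i) = (157)(9.65 − 32.2) = -3540 J; W(iii) = (393)(32.2 − 9.65) = 8862 J.
W_net = -3540 + 8862 = 5322 J (the clockwise enclosed area).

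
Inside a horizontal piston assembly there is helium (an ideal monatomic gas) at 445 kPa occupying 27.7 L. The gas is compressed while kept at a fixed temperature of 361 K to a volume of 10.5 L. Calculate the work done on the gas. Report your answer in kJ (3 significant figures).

Isothermal: W = nRT ln(V₂/V₁) = P₁V₁ ln(V₂/V₁).
P₁V₁ = (445 kPa)(27.7 L) = 12326 J.
W = 12326 × ln(10.5/27.7) = 12326 × -0.9701
W_by_gas = -11957 J; work on gas = −W_by = 11957 J.

W ≈ 12.0 kJ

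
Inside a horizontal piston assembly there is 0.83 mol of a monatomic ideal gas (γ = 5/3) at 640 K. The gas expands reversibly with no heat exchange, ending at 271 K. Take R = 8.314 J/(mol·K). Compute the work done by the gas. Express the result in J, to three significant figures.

Adiabatic ⇒ Q = 0, so W_by = −ΔU = nCᵥ(T₁ − T₂).
Cᵥ = 3R/2 = 12.47 J/(mol·K).
W = (0.83)(12.47)(640 − 271) = 3819 J.

W ≈ 3820 J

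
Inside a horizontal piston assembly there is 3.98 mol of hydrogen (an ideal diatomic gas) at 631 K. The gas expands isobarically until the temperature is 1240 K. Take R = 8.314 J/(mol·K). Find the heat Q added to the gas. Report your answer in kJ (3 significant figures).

Isobaric: W = nRΔT = (3.98)(8.314)(609) = 20152 J.
ΔU = nCᵥΔT with Cᵥ = 5R/2: ΔU = (3.98)(20.79)(609) = 50379 J.
Q = ΔU + W = 50379 + 20152 = 70531 J.

Q ≈ 70.5 kJ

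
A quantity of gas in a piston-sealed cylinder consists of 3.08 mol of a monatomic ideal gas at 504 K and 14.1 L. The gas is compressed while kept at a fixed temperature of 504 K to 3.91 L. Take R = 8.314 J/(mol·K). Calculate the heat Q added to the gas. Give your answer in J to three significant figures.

Isothermal ⇒ ΔU = 0, so Q = W = nRT ln(V₂/V₁).
Q = (3.08)(8.314)(504) ln(3.91/14.1) = 12906 × -1.283 = -16554 J.

Q ≈ -16600 J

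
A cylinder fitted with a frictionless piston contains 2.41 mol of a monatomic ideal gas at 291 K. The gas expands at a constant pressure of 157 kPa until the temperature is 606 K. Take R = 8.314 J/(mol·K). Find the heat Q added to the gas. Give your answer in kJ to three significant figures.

Q ≈ 15.8 kJ

Isobaric: W = nRΔT = (2.41)(8.314)(315) = 6312 J.
ΔU = nCᵥΔT with Cᵥ = 3R/2: ΔU = (2.41)(12.47)(315) = 9467 J.
Q = ΔU + W = 9467 + 6312 = 15779 J.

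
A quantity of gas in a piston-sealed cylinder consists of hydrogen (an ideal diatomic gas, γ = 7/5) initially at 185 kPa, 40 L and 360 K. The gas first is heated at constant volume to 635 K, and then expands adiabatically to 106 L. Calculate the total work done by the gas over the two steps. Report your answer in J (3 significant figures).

W_total ≈ 10500 J

Step 1 (isochoric): W = 0 (constant volume).
After step 1: P = 326.3 kPa (V unchanged).
Step 2 (adiabatic): W = (P₁V₁ − P₂V₂)/(γ−1) = (13053 − 8839)/0.4 = 10534 J.
W_total = 0 + 10534 = 10534 J.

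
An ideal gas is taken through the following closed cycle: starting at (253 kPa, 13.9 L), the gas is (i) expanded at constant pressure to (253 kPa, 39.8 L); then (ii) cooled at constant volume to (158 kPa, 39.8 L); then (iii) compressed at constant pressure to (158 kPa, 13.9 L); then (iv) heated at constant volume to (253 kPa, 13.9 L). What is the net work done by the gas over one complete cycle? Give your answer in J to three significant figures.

Constant-volume legs do no work.
W(i) = (253)(39.8 − 13.9) = 6553 J; W(iii) = (158)(13.9 − 39.8) = -4092 J.
W_net = 6553 − 4092 = 2460 J (the clockwise enclosed area).

W_net ≈ 2460 J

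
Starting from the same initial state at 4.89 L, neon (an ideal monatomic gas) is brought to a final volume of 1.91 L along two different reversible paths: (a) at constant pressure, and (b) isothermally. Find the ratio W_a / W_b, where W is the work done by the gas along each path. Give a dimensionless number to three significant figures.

W_a / W_b ≈ 0.648

Path (a) isobaric: W = P₁(V₂ − V₁) → W_a/(P₁V₁) = -0.6094.
Path (b) isothermal: W = P₁V₁ ln(V₂/V₁) → W_b/(P₁V₁) = -0.9401.
W_a / W_b = -0.6094 / -0.9401 = 0.6482.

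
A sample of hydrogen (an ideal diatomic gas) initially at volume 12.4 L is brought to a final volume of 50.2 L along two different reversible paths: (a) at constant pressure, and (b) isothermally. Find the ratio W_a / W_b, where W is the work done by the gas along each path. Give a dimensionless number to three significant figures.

W_a / W_b ≈ 2.18

Path (a) isobaric: W = P₁(V₂ − V₁) → W_a/(P₁V₁) = 3.048.
Path (b) isothermal: W = P₁V₁ ln(V₂/V₁) → W_b/(P₁V₁) = 1.398.
W_a / W_b = 3.048 / 1.398 = 2.18.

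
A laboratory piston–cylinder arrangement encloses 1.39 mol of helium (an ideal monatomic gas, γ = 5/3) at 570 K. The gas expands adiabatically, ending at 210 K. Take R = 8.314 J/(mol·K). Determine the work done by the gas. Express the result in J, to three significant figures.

W ≈ 6240 J

Adiabatic ⇒ Q = 0, so W_by = −ΔU = nCᵥ(T₁ − T₂).
Cᵥ = 3R/2 = 12.47 J/(mol·K).
W = (1.39)(12.47)(570 − 210) = 6240 J.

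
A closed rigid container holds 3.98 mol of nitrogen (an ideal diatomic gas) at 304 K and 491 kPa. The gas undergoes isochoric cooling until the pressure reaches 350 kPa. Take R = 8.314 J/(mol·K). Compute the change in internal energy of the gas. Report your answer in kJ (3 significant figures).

Constant volume ⇒ W = 0, so Q = ΔU = nCᵥΔT with Cᵥ = 5R/2 = 20.79 J/(mol·K).
At constant V, T₂/T₁ = P₂/P₁ ⇒ ΔT = T₁(P₂/P₁ − 1) = 304·(350/491 − 1) = -87.3 K.
ΔU = (3.98)(20.79)(-87.3) = -7222 J.

ΔU ≈ -7.22 kJ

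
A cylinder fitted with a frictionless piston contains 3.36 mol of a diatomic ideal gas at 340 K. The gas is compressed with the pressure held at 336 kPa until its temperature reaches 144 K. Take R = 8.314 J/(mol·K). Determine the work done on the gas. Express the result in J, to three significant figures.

W ≈ 5480 J

Isobaric: W = P ΔV = nR ΔT.
W = (3.36)(8.314)(144 − 340) = -5475 J.
Work on gas = −W_by = 5475 J.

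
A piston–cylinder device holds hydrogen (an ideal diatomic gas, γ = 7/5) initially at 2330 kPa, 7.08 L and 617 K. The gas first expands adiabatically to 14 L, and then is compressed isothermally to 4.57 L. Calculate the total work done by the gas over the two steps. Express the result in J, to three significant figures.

Step 1 (adiabatic): W = (P₁V₁ − P₂V₂)/(γ−1) = (16496 − 12559)/0.4 = 9844 J.
After step 1: P = 897.1 kPa, V = 14 L, T = 469.7 K.
Step 2 (isothermal): W = P₁V₁ ln(V₂/V₁) = (12559) ln(4.57/14) = -14060 J.
W_total = 9844 − 14060 = -4216 J.

W_total ≈ -4220 J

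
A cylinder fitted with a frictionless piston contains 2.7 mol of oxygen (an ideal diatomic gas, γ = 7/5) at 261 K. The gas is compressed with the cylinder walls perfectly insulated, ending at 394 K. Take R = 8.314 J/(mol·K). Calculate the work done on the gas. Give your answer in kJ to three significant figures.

Adiabatic ⇒ Q = 0, so W_by = −ΔU = nCᵥ(T₁ − T₂).
Cᵥ = 5R/2 = 20.79 J/(mol·K).
W = (2.7)(20.79)(261 − 394) = -7464 J.
Work on gas = −W_by = 7464 J.

W ≈ 7.46 kJ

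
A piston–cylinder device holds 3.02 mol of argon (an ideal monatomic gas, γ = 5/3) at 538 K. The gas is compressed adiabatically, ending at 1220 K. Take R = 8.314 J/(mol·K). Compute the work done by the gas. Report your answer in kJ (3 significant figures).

Adiabatic ⇒ Q = 0, so W_by = −ΔU = nCᵥ(T₁ − T₂).
Cᵥ = 3R/2 = 12.47 J/(mol·K).
W = (3.02)(12.47)(538 − 1220) = -25686 J.

W ≈ -25.7 kJ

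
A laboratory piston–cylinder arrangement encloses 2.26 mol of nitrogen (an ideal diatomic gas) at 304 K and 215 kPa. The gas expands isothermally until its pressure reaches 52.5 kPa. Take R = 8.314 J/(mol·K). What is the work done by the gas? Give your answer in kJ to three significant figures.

W ≈ 8.05 kJ

Isothermal process: W = nRT ln(V₂/V₁) = nRT ln(P₁/P₂).
W = (2.26)(8.314)(304) × ln(215/52.5)
  = 5712 × ln(4.095) = 5712 × 1.41
W_by_gas = 8053 J.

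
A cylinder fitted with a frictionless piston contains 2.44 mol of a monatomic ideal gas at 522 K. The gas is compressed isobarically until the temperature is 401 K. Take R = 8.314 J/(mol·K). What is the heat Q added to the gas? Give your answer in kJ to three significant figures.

Q ≈ -6.14 kJ

Isobaric: W = nRΔT = (2.44)(8.314)(-121) = -2455 J.
ΔU = nCᵥΔT with Cᵥ = 3R/2: ΔU = (2.44)(12.47)(-121) = -3682 J.
Q = ΔU + W = -3682 − 2455 = -6137 J.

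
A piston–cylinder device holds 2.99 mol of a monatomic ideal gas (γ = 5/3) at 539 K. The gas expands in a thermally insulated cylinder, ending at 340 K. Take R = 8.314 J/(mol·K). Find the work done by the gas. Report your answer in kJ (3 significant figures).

Adiabatic ⇒ Q = 0, so W_by = −ΔU = nCᵥ(T₁ − T₂).
Cᵥ = 3R/2 = 12.47 J/(mol·K).
W = (2.99)(12.47)(539 − 340) = 7420 J.

W ≈ 7.42 kJ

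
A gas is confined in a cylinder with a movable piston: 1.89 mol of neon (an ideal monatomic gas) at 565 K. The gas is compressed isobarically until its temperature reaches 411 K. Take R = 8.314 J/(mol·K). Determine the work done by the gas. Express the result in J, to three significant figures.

W ≈ -2420 J

Isobaric: W = P ΔV = nR ΔT.
W = (1.89)(8.314)(411 − 565) = -2420 J.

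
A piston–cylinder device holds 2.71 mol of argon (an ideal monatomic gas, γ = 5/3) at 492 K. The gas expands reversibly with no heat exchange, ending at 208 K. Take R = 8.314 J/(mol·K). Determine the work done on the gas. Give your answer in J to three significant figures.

W ≈ -9600 J

Adiabatic ⇒ Q = 0, so W_by = −ΔU = nCᵥ(T₁ − T₂).
Cᵥ = 3R/2 = 12.47 J/(mol·K).
W = (2.71)(12.47)(492 − 208) = 9598 J.
Work on gas = −W_by = -9598 J.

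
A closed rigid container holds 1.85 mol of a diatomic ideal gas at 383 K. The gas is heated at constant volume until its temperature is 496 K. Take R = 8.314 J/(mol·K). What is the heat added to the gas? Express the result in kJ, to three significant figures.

Q ≈ 4.35 kJ

Constant volume ⇒ W = 0, so Q = ΔU = nCᵥΔT with Cᵥ = 5R/2 = 20.79 J/(mol·K).
ΔU = (1.85)(20.79)(496 − 383) = 4345 J.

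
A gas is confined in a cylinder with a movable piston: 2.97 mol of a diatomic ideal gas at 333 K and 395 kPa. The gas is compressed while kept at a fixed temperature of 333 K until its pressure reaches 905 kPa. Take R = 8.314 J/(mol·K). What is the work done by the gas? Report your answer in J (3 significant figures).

W ≈ -6820 J

Isothermal process: W = nRT ln(V₂/V₁) = nRT ln(P₁/P₂).
W = (2.97)(8.314)(333) × ln(395/905)
  = 8223 × ln(0.4365) = 8223 × -0.829
W_by_gas = -6817 J.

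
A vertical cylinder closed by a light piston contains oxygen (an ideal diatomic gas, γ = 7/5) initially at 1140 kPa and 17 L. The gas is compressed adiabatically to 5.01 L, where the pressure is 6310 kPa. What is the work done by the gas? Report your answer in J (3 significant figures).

Adiabatic: W = (P₁V₁ − P₂V₂)/(γ − 1) with γ = 7/5.
P₁V₁ = 19380 J, P₂V₂ = 31613 J.
W = (19380 − 31613) / 0.4 = -30583 J.

W ≈ -30600 J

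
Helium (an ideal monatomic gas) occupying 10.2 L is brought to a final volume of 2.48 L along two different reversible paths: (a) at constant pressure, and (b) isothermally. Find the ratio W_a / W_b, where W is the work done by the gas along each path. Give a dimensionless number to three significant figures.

W_a / W_b ≈ 0.535

Path (a) isobaric: W = P₁(V₂ − V₁) → W_a/(P₁V₁) = -0.7569.
Path (b) isothermal: W = P₁V₁ ln(V₂/V₁) → W_b/(P₁V₁) = -1.414.
W_a / W_b = -0.7569 / -1.414 = 0.5352.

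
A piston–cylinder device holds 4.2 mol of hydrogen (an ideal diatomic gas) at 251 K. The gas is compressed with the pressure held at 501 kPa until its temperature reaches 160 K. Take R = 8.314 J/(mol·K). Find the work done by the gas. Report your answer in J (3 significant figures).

W ≈ -3180 J

Isobaric: W = P ΔV = nR ΔT.
W = (4.2)(8.314)(160 − 251) = -3178 J.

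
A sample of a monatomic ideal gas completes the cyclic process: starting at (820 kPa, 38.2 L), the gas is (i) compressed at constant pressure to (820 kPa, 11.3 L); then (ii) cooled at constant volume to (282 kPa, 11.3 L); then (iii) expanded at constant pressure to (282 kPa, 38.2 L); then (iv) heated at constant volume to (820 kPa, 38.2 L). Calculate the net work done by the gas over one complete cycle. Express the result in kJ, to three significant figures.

W_net ≈ -14.5 kJ

Constant-volume legs do no work.
W(i) = (820)(11.3 − 38.2) = -22058 J; W(iii) = (282)(38.2 − 11.3) = 7586 J.
W_net = -22058 + 7586 = -14472 J (the counter-clockwise enclosed area).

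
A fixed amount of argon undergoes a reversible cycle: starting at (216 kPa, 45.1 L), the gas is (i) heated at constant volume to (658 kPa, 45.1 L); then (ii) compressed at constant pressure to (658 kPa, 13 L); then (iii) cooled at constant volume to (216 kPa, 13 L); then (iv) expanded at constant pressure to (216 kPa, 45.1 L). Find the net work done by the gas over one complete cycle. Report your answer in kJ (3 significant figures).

Constant-volume legs do no work.
W(ii) = (658)(13 − 45.1) = -21122 J; W(iv) = (216)(45.1 − 13) = 6934 J.
W_net = -21122 + 6934 = -14188 J (the counter-clockwise enclosed area).

W_net ≈ -14.2 kJ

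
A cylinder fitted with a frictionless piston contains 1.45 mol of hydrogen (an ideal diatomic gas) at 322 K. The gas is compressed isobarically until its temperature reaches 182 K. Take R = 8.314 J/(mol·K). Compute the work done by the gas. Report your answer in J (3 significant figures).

W ≈ -1690 J

Isobaric: W = P ΔV = nR ΔT.
W = (1.45)(8.314)(182 − 322) = -1688 J.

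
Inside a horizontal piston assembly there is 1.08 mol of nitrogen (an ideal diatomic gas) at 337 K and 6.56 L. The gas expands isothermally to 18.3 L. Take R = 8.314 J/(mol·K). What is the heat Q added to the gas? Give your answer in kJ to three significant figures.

Isothermal ⇒ ΔU = 0, so Q = W = nRT ln(V₂/V₁).
Q = (1.08)(8.314)(337) ln(18.3/6.56) = 3026 × 1.026 = 3104 J.

Q ≈ 3.10 kJ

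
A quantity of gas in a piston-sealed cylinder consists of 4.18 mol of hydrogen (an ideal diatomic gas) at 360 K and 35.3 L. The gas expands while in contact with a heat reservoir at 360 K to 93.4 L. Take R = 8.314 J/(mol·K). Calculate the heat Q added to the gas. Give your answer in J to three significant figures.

Isothermal ⇒ ΔU = 0, so Q = W = nRT ln(V₂/V₁).
Q = (4.18)(8.314)(360) ln(93.4/35.3) = 12511 × 0.973 = 12173 J.

Q ≈ 12200 J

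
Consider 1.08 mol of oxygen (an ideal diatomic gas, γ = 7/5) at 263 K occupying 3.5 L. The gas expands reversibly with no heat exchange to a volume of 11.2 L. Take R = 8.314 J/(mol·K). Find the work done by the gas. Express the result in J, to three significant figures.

Adiabatic: TV^(γ−1) = const with γ = 7/5.
T₂ = T₁ (V₁/V₂)^(γ−1) = 263 × (3.5/11.2)^0.4 = 263 × 0.628 = 165.2 K.
W_by = nCᵥ(T₁ − T₂) = (1.08)(20.79)(263 − 165.2) = 2196 J.

W ≈ 2200 J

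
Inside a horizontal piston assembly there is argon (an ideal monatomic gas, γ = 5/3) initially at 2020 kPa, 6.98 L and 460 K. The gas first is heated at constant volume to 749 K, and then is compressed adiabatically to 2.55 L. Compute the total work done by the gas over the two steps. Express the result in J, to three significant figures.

Step 1 (isochoric): W = 0 (constant volume).
After step 1: P = 3289 kPa (V unchanged).
Step 2 (adiabatic): W = (P₁V₁ − P₂V₂)/(γ−1) = (22958 − 44924)/0.667 = -32949 J.
W_total = 0 − 32949 = -32949 J.

W_total ≈ -32900 J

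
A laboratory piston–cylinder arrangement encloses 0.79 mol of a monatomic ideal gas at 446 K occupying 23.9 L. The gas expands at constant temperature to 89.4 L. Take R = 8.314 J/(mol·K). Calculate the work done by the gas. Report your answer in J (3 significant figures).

Isothermal: W = nRT ln(V₂/V₁).
W = (0.79)(8.314)(446) × ln(89.4/23.9)
  = 2929 × 1.319
W_by_gas = 3865 J.

W ≈ 3860 J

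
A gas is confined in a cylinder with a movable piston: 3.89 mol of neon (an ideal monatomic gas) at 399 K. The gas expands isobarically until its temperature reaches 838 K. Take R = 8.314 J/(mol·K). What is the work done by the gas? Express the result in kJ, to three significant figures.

Isobaric: W = P ΔV = nR ΔT.
W = (3.89)(8.314)(838 − 399) = 14198 J.

W ≈ 14.2 kJ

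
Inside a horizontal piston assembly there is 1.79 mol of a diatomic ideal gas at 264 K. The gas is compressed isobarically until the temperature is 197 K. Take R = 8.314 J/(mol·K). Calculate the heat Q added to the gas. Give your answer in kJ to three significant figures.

Q ≈ -3.49 kJ

Isobaric: W = nRΔT = (1.79)(8.314)(-67) = -997.1 J.
ΔU = nCᵥΔT with Cᵥ = 5R/2: ΔU = (1.79)(20.79)(-67) = -2493 J.
Q = ΔU + W = -2493 − 997.1 = -3490 J.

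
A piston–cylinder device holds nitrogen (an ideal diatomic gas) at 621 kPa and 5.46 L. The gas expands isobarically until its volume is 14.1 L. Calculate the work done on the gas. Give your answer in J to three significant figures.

W ≈ -5370 J

Isobaric: W = P ΔV.
W = (621 kPa)(14.1 − 5.46 L) = (621)(8.64) = 5365 J.
Work on gas = −W_by = -5365 J.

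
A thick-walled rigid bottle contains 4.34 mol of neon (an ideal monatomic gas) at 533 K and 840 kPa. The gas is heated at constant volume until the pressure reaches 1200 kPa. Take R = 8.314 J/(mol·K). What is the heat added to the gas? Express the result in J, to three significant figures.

Q ≈ 12400 J

Constant volume ⇒ W = 0, so Q = ΔU = nCᵥΔT with Cᵥ = 3R/2 = 12.47 J/(mol·K).
At constant V, T₂/T₁ = P₂/P₁ ⇒ ΔT = T₁(P₂/P₁ − 1) = 533·(1200/840 − 1) = 228.4 K.
ΔU = (4.34)(12.47)(228.4) = 12363 J.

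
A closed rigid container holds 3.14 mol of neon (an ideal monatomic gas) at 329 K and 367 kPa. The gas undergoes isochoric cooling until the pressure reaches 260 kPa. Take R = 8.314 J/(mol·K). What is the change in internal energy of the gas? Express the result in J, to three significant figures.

ΔU ≈ -3760 J

Constant volume ⇒ W = 0, so Q = ΔU = nCᵥΔT with Cᵥ = 3R/2 = 12.47 J/(mol·K).
At constant V, T₂/T₁ = P₂/P₁ ⇒ ΔT = T₁(P₂/P₁ − 1) = 329·(260/367 − 1) = -95.92 K.
ΔU = (3.14)(12.47)(-95.92) = -3756 J.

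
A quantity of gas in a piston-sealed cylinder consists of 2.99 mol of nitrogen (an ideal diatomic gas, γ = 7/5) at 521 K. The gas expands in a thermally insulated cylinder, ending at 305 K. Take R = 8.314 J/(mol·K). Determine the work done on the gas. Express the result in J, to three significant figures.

W ≈ -13400 J

Adiabatic ⇒ Q = 0, so W_by = −ΔU = nCᵥ(T₁ − T₂).
Cᵥ = 5R/2 = 20.79 J/(mol·K).
W = (2.99)(20.79)(521 − 305) = 13424 J.
Work on gas = −W_by = -13424 J.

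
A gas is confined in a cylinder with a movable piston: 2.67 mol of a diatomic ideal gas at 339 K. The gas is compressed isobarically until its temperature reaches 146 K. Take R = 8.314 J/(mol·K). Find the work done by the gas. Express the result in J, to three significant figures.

W ≈ -4280 J

Isobaric: W = P ΔV = nR ΔT.
W = (2.67)(8.314)(146 − 339) = -4284 J.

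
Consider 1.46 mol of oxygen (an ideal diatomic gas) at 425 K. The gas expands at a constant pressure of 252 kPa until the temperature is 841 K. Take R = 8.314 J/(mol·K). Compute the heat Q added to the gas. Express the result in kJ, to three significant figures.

Isobaric: W = nRΔT = (1.46)(8.314)(416) = 5050 J.
ΔU = nCᵥΔT with Cᵥ = 5R/2: ΔU = (1.46)(20.79)(416) = 12624 J.
Q = ΔU + W = 12624 + 5050 = 17674 J.

Q ≈ 17.7 kJ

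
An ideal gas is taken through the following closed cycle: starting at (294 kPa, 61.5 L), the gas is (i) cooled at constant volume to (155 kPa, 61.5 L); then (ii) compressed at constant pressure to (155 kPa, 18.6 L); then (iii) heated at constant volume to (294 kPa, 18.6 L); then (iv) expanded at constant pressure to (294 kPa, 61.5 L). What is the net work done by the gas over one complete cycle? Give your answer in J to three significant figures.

W_net ≈ 5960 J

Constant-volume legs do no work.
W(ii) = (155)(18.6 − 61.5) = -6650 J; W(iv) = (294)(61.5 − 18.6) = 12613 J.
W_net = -6650 + 12613 = 5963 J (the clockwise enclosed area).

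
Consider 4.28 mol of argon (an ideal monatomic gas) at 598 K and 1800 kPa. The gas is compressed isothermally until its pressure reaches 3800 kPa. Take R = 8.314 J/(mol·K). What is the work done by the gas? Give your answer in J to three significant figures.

W ≈ -15900 J

Isothermal process: W = nRT ln(V₂/V₁) = nRT ln(P₁/P₂).
W = (4.28)(8.314)(598) × ln(1800/3800)
  = 21279 × ln(0.4737) = 21279 × -0.7472
W_by_gas = -15900 J.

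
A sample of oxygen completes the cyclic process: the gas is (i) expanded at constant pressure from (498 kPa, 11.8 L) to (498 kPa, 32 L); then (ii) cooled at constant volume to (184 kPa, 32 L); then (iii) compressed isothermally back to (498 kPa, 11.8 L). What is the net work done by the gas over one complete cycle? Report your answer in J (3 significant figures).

W_net ≈ 4190 J

Leg (i): W = PΔV = (498)(32 − 11.8) = 10060 J.
Leg (ii): W = 0.
Leg (iii): W = PᵢVᵢ ln(V_f/Vᵢ) = (5888) ln(11.8/32) = -5874 J.
W_net = 10060 − 5874 = 4186 J.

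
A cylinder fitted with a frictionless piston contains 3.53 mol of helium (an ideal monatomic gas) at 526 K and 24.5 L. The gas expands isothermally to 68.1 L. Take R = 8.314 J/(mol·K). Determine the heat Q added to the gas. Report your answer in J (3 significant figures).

Q ≈ 15800 J

Isothermal ⇒ ΔU = 0, so Q = W = nRT ln(V₂/V₁).
Q = (3.53)(8.314)(526) ln(68.1/24.5) = 15437 × 1.022 = 15782 J.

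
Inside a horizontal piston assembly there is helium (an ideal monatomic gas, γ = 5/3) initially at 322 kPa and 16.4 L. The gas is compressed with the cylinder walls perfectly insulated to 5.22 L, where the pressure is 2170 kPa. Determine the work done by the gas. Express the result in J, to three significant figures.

Adiabatic: W = (P₁V₁ − P₂V₂)/(γ − 1) with γ = 5/3.
P₁V₁ = 5281 J, P₂V₂ = 11327 J.
W = (5281 − 11327) / 0.6667 = -9070 J.

W ≈ -9070 J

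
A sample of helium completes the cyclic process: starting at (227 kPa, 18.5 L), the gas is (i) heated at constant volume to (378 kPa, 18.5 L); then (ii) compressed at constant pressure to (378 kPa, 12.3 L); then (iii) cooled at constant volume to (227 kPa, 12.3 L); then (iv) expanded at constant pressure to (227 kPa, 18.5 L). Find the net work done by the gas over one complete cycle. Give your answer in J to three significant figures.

Constant-volume legs do no work.
W(ii) = (378)(12.3 − 18.5) = -2344 J; W(iv) = (227)(18.5 − 12.3) = 1407 J.
W_net = -2344 + 1407 = -936.2 J (the counter-clockwise enclosed area).

W_net ≈ -936 J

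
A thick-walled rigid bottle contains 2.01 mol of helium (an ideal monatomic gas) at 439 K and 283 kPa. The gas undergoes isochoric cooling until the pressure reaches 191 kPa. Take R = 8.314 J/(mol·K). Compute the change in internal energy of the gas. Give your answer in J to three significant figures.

ΔU ≈ -3580 J

Constant volume ⇒ W = 0, so Q = ΔU = nCᵥΔT with Cᵥ = 3R/2 = 12.47 J/(mol·K).
At constant V, T₂/T₁ = P₂/P₁ ⇒ ΔT = T₁(P₂/P₁ − 1) = 439·(191/283 − 1) = -142.7 K.
ΔU = (2.01)(12.47)(-142.7) = -3577 J.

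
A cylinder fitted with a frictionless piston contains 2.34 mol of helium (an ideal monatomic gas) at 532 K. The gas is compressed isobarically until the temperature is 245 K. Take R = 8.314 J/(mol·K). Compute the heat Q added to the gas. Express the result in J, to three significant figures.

Q ≈ -14000 J

Isobaric: W = nRΔT = (2.34)(8.314)(-287) = -5584 J.
ΔU = nCᵥΔT with Cᵥ = 3R/2: ΔU = (2.34)(12.47)(-287) = -8375 J.
Q = ΔU + W = -8375 − 5584 = -13959 J.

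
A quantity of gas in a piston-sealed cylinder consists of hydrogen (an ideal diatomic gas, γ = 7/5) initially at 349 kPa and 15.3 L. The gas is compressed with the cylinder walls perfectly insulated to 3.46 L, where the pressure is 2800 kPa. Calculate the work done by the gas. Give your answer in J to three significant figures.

Adiabatic: W = (P₁V₁ − P₂V₂)/(γ − 1) with γ = 7/5.
P₁V₁ = 5340 J, P₂V₂ = 9688 J.
W = (5340 − 9688) / 0.4 = -10871 J.

W ≈ -10900 J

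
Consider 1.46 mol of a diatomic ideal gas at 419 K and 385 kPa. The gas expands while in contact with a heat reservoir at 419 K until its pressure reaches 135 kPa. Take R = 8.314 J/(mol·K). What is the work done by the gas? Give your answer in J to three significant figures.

W ≈ 5330 J

Isothermal process: W = nRT ln(V₂/V₁) = nRT ln(P₁/P₂).
W = (1.46)(8.314)(419) × ln(385/135)
  = 5086 × ln(2.852) = 5086 × 1.048
W_by_gas = 5330 J.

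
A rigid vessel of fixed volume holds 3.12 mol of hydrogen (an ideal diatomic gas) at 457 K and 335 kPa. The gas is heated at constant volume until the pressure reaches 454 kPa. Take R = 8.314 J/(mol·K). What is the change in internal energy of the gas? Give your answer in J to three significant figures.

ΔU ≈ 10500 J

Constant volume ⇒ W = 0, so Q = ΔU = nCᵥΔT with Cᵥ = 5R/2 = 20.79 J/(mol·K).
At constant V, T₂/T₁ = P₂/P₁ ⇒ ΔT = T₁(P₂/P₁ − 1) = 457·(454/335 − 1) = 162.3 K.
ΔU = (3.12)(20.79)(162.3) = 10527 J.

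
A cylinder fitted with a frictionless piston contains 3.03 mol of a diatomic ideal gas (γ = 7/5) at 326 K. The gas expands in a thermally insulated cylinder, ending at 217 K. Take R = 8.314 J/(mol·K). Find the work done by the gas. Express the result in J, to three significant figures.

W ≈ 6860 J

Adiabatic ⇒ Q = 0, so W_by = −ΔU = nCᵥ(T₁ − T₂).
Cᵥ = 5R/2 = 20.79 J/(mol·K).
W = (3.03)(20.79)(326 − 217) = 6865 J.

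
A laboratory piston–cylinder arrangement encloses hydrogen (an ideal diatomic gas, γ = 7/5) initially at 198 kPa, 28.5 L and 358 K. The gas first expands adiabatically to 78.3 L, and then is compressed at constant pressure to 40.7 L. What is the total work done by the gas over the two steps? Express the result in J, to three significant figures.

Step 1 (adiabatic): W = (P₁V₁ − P₂V₂)/(γ−1) = (5643 − 3767)/0.4 = 4691 J.
After step 1: P = 48.1 kPa, V = 78.3 L, T = 239 K.
Step 2 (isobaric): W = PΔV = (48.1 kPa)(40.7 − 78.3 L) = -1809 J.
W_total = 4691 − 1809 = 2882 J.

W_total ≈ 2880 J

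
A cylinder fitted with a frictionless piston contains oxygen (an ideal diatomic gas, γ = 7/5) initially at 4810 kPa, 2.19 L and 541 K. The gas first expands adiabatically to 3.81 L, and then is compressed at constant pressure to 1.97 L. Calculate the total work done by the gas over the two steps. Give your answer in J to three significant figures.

Step 1 (adiabatic): W = (P₁V₁ − P₂V₂)/(γ−1) = (10534 − 8441)/0.4 = 5232 J.
After step 1: P = 2216 kPa, V = 3.81 L, T = 433.5 K.
Step 2 (isobaric): W = PΔV = (2216 kPa)(1.97 − 3.81 L) = -4077 J.
W_total = 5232 − 4077 = 1156 J.

W_total ≈ 1160 J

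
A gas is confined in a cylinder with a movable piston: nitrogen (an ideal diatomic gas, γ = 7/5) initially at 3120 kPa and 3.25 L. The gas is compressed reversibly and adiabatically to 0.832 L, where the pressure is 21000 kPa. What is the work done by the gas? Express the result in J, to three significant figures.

W ≈ -18300 J

Adiabatic: W = (P₁V₁ − P₂V₂)/(γ − 1) with γ = 7/5.
P₁V₁ = 10140 J, P₂V₂ = 17472 J.
W = (10140 − 17472) / 0.4 = -18330 J.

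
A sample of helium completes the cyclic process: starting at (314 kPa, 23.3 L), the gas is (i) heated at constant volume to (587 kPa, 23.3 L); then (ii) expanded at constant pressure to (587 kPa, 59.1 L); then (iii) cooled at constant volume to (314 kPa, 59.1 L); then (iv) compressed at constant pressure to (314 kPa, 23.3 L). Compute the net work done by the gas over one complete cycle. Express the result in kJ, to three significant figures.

Constant-volume legs do no work.
W(ii) = (587)(59.1 − 23.3) = 21015 J; W(iv) = (314)(23.3 − 59.1) = -11241 J.
W_net = 21015 − 11241 = 9773 J (the clockwise enclosed area).

W_net ≈ 9.77 kJ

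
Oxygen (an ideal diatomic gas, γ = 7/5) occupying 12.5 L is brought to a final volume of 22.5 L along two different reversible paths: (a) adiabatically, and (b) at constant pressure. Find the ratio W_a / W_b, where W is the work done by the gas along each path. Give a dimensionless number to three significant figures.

Path (a) adiabatic: W = P₁V₁(1 − (V₁/V₂)^(γ−1))/(γ−1) → W_a/(P₁V₁) = 0.5238.
Path (b) isobaric: W = P₁(V₂ − V₁) → W_b/(P₁V₁) = 0.8.
W_a / W_b = 0.5238 / 0.8 = 0.6547.

W_a / W_b ≈ 0.655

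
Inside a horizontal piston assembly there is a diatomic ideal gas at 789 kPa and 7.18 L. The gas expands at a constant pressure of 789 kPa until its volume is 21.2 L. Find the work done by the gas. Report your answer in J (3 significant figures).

Isobaric: W = P ΔV.
W = (789 kPa)(21.2 − 7.18 L) = (789)(14.02) = 11062 J.

W ≈ 11100 J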